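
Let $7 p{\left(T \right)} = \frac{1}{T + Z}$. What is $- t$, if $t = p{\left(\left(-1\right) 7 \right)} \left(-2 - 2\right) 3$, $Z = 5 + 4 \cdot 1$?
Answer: $\frac{6}{7} \approx 0.85714$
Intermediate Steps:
$Z = 9$ ($Z = 5 + 4 = 9$)
$p{\left(T \right)} = \frac{1}{7 \left(9 + T\right)}$ ($p{\left(T \right)} = \frac{1}{7 \left(T + 9\right)} = \frac{1}{7 \left(9 + T\right)}$)
$t = - \frac{6}{7}$ ($t = \frac{1}{7 \left(9 - 7\right)} \left(-2 - 2\right) 3 = \frac{1}{7 \left(9 - 7\right)} \left(\left(-4\right) 3\right) = \frac{1}{7 \cdot 2} \left(-12\right) = \frac{1}{7} \cdot \frac{1}{2} \left(-12\right) = \frac{1}{14} \left(-12\right) = - \frac{6}{7} \approx -0.85714$)
$- t = \left(-1\right) \left(- \frac{6}{7}\right) = \frac{6}{7}$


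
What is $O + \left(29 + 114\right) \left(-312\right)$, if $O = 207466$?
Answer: $162850$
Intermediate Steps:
$O + \left(29 + 114\right) \left(-312\right) = 207466 + \left(29 + 114\right) \left(-312\right) = 207466 + 143 \left(-312\right) = 207466 - 44616 = 162850$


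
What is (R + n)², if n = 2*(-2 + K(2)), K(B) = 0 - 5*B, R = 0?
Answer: 576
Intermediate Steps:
K(B) = -5*B
n = -24 (n = 2*(-2 - 5*2) = 2*(-2 - 10) = 2*(-12) = -24)
(R + n)² = (0 - 24)² = (-24)² = 576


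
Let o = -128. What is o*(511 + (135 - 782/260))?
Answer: -5349696/65 ≈ -82303.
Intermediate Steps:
o*(511 + (135 - 782/260)) = -128*(511 + (135 - 782/260)) = -128*(511 + (135 - 782*1/260)) = -128*(511 + (135 - 391/130)) = -128*(511 + 17159/130) = -128*83589/130 = -5349696/65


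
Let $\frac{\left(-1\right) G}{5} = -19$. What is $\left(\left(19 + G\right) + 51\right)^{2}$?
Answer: $27225$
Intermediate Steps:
$G = 95$ ($G = \left(-5\right) \left(-19\right) = 95$)
$\left(\left(19 + G\right) + 51\right)^{2} = \left(\left(19 + 95\right) + 51\right)^{2} = \left(114 + 51\right)^{2} = 165^{2} = 27225$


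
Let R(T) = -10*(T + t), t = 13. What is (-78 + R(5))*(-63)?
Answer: 16254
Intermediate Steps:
R(T) = -130 - 10*T (R(T) = -10*(T + 13) = -10*(13 + T) = -130 - 10*T)
(-78 + R(5))*(-63) = (-78 + (-130 - 10*5))*(-63) = (-78 + (-130 - 50))*(-63) = (-78 - 180)*(-63) = -258*(-63) = 16254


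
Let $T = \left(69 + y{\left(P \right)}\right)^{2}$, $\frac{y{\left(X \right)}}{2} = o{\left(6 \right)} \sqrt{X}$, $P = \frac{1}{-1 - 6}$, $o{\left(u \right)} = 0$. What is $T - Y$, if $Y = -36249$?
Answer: $41010$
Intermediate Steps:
$P = - \frac{1}{7}$ ($P = \frac{1}{-7} = - \frac{1}{7} \approx -0.14286$)
$y{\left(X \right)} = 0$ ($y{\left(X \right)} = 2 \cdot 0 \sqrt{X} = 2 \cdot 0 = 0$)
$T = 4761$ ($T = \left(69 + 0\right)^{2} = 69^{2} = 4761$)
$T - Y = 4761 - -36249 = 4761 + 36249 = 41010$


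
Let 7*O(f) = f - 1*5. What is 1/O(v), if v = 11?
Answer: 7/6 ≈ 1.1667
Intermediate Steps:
O(f) = -5/7 + f/7 (O(f) = (f - 1*5)/7 = (f - 5)/7 = (-5 + f)/7 = -5/7 + f/7)
1/O(v) = 1/(-5/7 + (1/7)*11) = 1/(-5/7 + 11/7) = 1/(6/7) = 7/6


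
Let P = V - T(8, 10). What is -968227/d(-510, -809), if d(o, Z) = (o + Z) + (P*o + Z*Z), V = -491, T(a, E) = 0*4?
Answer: -968227/903572 ≈ -1.0716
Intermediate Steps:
T(a, E) = 0
P = -491 (P = -491 - 1*0 = -491 + 0 = -491)
d(o, Z) = Z + Z**2 - 490*o (d(o, Z) = (o + Z) + (-491*o + Z*Z) = (Z + o) + (-491*o + Z**2) = (Z + o) + (Z**2 - 491*o) = Z + Z**2 - 490*o)
-968227/d(-510, -809) = -968227/(-809 + (-809)**2 - 490*(-510)) = -968227/(-809 + 654481 + 249900) = -968227/903572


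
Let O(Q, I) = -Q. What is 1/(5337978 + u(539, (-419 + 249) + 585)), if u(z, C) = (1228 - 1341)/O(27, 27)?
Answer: 27/144125519 ≈ 1.8734e-7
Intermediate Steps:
u(z, C) = 113/27 (u(z, C) = (1228 - 1341)/((-1*27)) = -113/(-27) = -113*(-1/27) = 113/27)
1/(5337978 + u(539, (-419 + 249) + 585)) = 1/(5337978 + 113/27) = 1/(144125519/27) = 27/144125519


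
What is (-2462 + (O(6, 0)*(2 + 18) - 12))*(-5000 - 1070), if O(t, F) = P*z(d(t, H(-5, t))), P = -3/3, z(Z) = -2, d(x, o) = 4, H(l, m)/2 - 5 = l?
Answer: 14774380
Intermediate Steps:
H(l, m) = 10 + 2*l
P = -1 (P = -3*⅓ = -1)
O(t, F) = 2 (O(t, F) = -1*(-2) = 2)
(-2462 + (O(6, 0)*(2 + 18) - 12))*(-5000 - 1070) = (-2462 + (2*(2 + 18) - 12))*(-5000 - 1070) = (-2462 + (2*20 - 12))*(-6070) = (-2462 + (40 - 12))*(-6070) = (-2462 + 28)*(-6070) = -2434*(-6070) = 14774380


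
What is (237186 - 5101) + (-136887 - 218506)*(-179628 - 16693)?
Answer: 69771341238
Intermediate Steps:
(237186 - 5101) + (-136887 - 218506)*(-179628 - 16693) = 232085 - 355393*(-196321) = 232085 + 69771109153 = 69771341238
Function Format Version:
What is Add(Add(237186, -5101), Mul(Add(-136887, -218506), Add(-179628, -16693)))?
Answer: 69771341238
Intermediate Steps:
Add(Add(237186, -5101), Mul(Add(-136887, -218506), Add(-179628, -16693))) = Add(232085, Mul(-355393, -196321)) = Add(232085, 69771109153) = 69771341238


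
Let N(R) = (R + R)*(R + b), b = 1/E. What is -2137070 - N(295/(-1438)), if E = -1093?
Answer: -2415053207116755/1130076746 ≈ -2.1371e+6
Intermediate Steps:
b = -1/1093 (b = 1/(-1093) = -1/1093 ≈ -0.00091491)
N(R) = 2*R*(-1/1093 + R) (N(R) = (R + R)*(R - 1/1093) = (2*R)*(-1/1093 + R) = 2*R*(-1/1093 + R))
-2137070 - N(295/(-1438)) = -2137070 - 2*295/(-1438)*(-1 + 1093*(295/(-1438)))/1093 = -2137070 - 2*295*(-1/1438)*(-1 + 1093*(295*(-1/1438)))/1093 = -2137070 - 2*(-295)*(-1 + 1093*(-295/1438))/(1093*1438) = -2137070 - 2*(-295)*(-1 - 322435/1438)/(1093*1438) = -2137070 - 2*(-295)*(-323873)/(1093*1438*1438) = -2137070 - 1*95542535/1130076746 = -2137070 - 95542535/1130076746 = -2415053207116755/1130076746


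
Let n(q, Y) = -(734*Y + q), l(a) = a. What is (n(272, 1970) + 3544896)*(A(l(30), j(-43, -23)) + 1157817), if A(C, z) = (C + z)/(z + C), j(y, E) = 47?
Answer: 2429847798792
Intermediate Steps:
A(C, z) = 1 (A(C, z) = (C + z)/(C + z) = 1)
n(q, Y) = -q - 734*Y (n(q, Y) = -(q + 734*Y) = -q - 734*Y)
(n(272, 1970) + 3544896)*(A(l(30), j(-43, -23)) + 1157817) = ((-1*272 - 734*1970) + 3544896)*(1 + 1157817) = ((-272 - 1445980) + 3544896)*1157818 = (-1446252 + 3544896)*1157818 = 2098644*1157818 = 2429847798792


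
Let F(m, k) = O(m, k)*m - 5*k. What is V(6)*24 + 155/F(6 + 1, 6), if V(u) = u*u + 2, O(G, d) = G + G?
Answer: 62171/68 ≈ 914.28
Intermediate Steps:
O(G, d) = 2*G
F(m, k) = -5*k + 2*m² (F(m, k) = (2*m)*m - 5*k = 2*m² - 5*k = -5*k + 2*m²)
V(u) = 2 + u² (V(u) = u² + 2 = 2 + u²)
V(6)*24 + 155/F(6 + 1, 6) = (2 + 6²)*24 + 155/(-5*6 + 2*(6 + 1)²) = (2 + 36)*24 + 155/(-30 + 2*7²) = 38*24 + 155/(-30 + 2*49) = 912 + 155/(-30 + 98) = 912 + 155/68 = 62171/68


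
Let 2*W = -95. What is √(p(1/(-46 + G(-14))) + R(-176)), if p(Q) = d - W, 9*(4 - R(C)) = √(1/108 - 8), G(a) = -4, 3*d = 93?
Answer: √(26730 - 2*I*√2589)/18 ≈ 9.083 - 0.01729*I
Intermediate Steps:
W = -95/2 (W = (½)*(-95) = -95/2 ≈ -47.500)
d = 31 (d = (⅓)*93 = 31)
R(C) = 4 - I*√2589/162 (R(C) = 4 - √(1/108 - 8)/9 = 4 - I*√2589/162)
p(Q) = 157/2 (p(Q) = 31 - 1*(-95/2) = 31 + 95/2 = 157/2)
√(p(1/(-46 + G(-14))) + R(-176)) = √(157/2 + (4 - I*√2589/162)) = √(165/2 - I*√2589/162)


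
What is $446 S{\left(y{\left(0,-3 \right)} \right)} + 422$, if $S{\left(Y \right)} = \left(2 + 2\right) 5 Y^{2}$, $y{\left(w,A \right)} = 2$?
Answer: $36102$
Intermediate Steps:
$S{\left(Y \right)} = 20 Y^{2}$ ($S{\left(Y \right)} = 4 \cdot 5 Y^{2} = 20 Y^{2}$)
$446 S{\left(y{\left(0,-3 \right)} \right)} + 422 = 446 \cdot 20 \cdot 2^{2} + 422 = 446 \cdot 20 \cdot 4 + 422 = 446 \cdot 80 + 422 = 35680 + 422 = 36102$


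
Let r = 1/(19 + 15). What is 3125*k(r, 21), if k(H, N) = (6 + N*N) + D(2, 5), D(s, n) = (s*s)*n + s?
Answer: 1465625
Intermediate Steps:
D(s, n) = s + n*s² (D(s, n) = s²*n + s = n*s² + s = s + n*s²)
r = 1/34 ≈ 0.029412
k(H, N) = 28 + N² (k(H, N) = (6 + N*N) + 2*(1 + 5*2) = (6 + N²) + 2*(1 + 10) = (6 + N²) + 2*11 = (6 + N²) + 22 = 28 + N²)
3125*k(r, 21) = 3125*(28 + 21²) = 3125*(28 + 441) = 3125*469 = 1465625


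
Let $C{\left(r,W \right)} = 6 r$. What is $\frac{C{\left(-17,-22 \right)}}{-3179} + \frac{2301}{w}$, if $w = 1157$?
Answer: $\frac{33633}{16643} \approx 2.0209$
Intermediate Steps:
$\frac{C{\left(-17,-22 \right)}}{-3179} + \frac{2301}{w} = \frac{6 \left(-17\right)}{-3179} + \frac{2301}{1157} = \left(-102\right) \left(- \frac{1}{3179}\right) + 2301 \cdot \frac{1}{1157} = \frac{6}{187} + \frac{177}{89} = \frac{33633}{16643}$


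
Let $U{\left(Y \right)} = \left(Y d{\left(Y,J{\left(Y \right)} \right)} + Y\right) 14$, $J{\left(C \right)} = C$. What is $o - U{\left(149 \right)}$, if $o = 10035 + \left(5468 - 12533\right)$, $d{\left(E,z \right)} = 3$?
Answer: $-5374$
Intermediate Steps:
$o = 2970$ ($o = 10035 + \left(5468 - 12533\right) = 10035 - 7065 = 2970$)
$U{\left(Y \right)} = 56 Y$ ($U{\left(Y \right)} = \left(Y 3 + Y\right) 14 = \left(3 Y + Y\right) 14 = 4 Y 14 = 56 Y$)
$o - U{\left(149 \right)} = 2970 - 56 \cdot 149 = 2970 - 8344 = -5374$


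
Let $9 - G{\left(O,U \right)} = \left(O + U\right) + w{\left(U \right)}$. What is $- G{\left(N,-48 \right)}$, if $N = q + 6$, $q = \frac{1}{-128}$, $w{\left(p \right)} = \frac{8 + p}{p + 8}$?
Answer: $- \frac{6401}{128} \approx -50.008$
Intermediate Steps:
$w{\left(p \right)} = 1$ ($w{\left(p \right)} = \frac{8 + p}{8 + p} = 1$)
$q = - \frac{1}{128} \approx -0.0078125$
$N = \frac{767}{128}$ ($N = - \frac{1}{128} + 6 = \frac{767}{128} \approx 5.9922$)
$G{\left(O,U \right)} = 8 - O - U$ ($G{\left(O,U \right)} = 9 - \left(\left(O + U\right) + 1\right) = 9 - \left(1 + O + U\right) = 8 - O - U$)
$- G{\left(N,-48 \right)} = - (8 - \frac{767}{128} - -48) = - (8 - \frac{767}{128} + 48) = \left(-1\right) \frac{6401}{128} = - \frac{6401}{128}$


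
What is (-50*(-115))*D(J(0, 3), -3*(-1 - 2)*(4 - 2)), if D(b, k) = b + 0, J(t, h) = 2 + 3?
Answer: 28750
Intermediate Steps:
J(t, h) = 5
D(b, k) = b
(-50*(-115))*D(J(0, 3), -3*(-1 - 2)*(4 - 2)) = -50*(-115)*5 = 5750*5 = 28750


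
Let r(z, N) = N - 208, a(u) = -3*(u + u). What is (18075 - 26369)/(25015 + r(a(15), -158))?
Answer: -8294/24649 ≈ -0.33648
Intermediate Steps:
a(u) = -6*u
r(z, N) = -208 + N
(18075 - 26369)/(25015 + r(a(15), -158)) = (18075 - 26369)/(25015 + (-208 - 158)) = -8294/(25015 - 366) = -8294/24649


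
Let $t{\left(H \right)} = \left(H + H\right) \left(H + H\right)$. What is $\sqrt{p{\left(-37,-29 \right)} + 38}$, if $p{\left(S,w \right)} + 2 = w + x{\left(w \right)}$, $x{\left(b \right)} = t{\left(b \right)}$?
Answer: $\sqrt{3371} \approx 58.06$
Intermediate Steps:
$t{\left(H \right)} = 4 H^{2}$ ($t{\left(H \right)} = 2 H 2 H = 4 H^{2}$)
$x{\left(b \right)} = 4 b^{2}$
$p{\left(S,w \right)} = -2 + w + 4 w^{2}$ ($p{\left(S,w \right)} = -2 + \left(w + 4 w^{2}\right) = -2 + w + 4 w^{2}$)
$\sqrt{p{\left(-37,-29 \right)} + 38} = \sqrt{\left(-2 - 29 + 4 \left(-29\right)^{2}\right) + 38} = \sqrt{\left(-2 - 29 + 4 \cdot 841\right) + 38} = \sqrt{\left(-2 - 29 + 3364\right) + 38} = \sqrt{3333 + 38} = \sqrt{3371}$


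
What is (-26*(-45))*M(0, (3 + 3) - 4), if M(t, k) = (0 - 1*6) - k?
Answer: -9360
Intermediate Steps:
M(t, k) = -6 - k (M(t, k) = (0 - 6) - k = -6 - k)
(-26*(-45))*M(0, (3 + 3) - 4) = (-26*(-45))*(-6 - ((3 + 3) - 4)) = 1170*(-6 - (6 - 4)) = 1170*(-6 - 1*2) = 1170*(-6 - 2) = 1170*(-8) = -9360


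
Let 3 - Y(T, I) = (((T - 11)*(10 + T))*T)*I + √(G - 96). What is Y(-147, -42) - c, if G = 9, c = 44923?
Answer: -133687324 - I*√87 ≈ -1.3369e+8 - 9.3274*I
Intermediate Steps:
Y(T, I) = 3 - I*√87 - I*T*(-11 + T)*(10 + T) (Y(T, I) = 3 - ((((T - 11)*(10 + T))*T)*I + √(9 - 96)) = 3 - ((((-11 + T)*(10 + T))*T)*I + √(-87)) = 3 - ((T*(-11 + T)*(10 + T))*I + I*√87) = 3 - (I*T*(-11 + T)*(10 + T) + I*√87) = 3 - (I*√87 + I*T*(-11 + T)*(10 + T)) = 3 + (-I*√87 - I*T*(-11 + T)*(10 + T)) = 3 - I*√87 - I*T*(-11 + T)*(10 + T))
Y(-147, -42) - c = (3 - 42*(-147)² - I*√87 - 1*(-42)*(-147)³ + 110*(-42)*(-147)) - 1*44923 = (3 - 42*21609 - I*√87 - 1*(-42)*(-3176523) + 679140) - 44923 = (3 - 907578 - I*√87 - 133413966 + 679140) - 44923 = (-133642401 - I*√87) - 44923 = -133687324 - I*√87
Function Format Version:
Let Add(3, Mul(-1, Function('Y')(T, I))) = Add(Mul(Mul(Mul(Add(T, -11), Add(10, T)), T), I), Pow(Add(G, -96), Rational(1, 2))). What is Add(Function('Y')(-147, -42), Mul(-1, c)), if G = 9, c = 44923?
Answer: Add(-133687324, Mul(-1, I, Pow(87, Rational(1, 2)))) ≈ Add(-1.3369e+8, Mul(-9.3274, I))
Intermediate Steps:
Function('Y')(T, I) = Add(3, Mul(-1, I, Pow(87, Rational(1, 2))), Mul(-1, I, T, Add(-11, T), Add(10, T))) (Function('Y')(T, I) = Add(3, Mul(-1, Add(Mul(Mul(Mul(Add(T, -11), Add(10, T)), T), I), Pow(Add(9, -96), Rational(1, 2))))) = Add(3, Mul(-1, Add(Mul(Mul(Mul(Add(-11, T), Add(10, T)), T), I), Pow(-87, Rational(1, 2))))) = Add(3, Mul(-1, Add(Mul(Mul(T, Add(-11, T), Add(10, T)), I), Mul(I, Pow(87, Rational(1, 2)))))) = Add(3, Mul(-1, Add(Mul(I, T, Add(-11, T), Add(10, T)), Mul(I, Pow(87, Rational(1, 2)))))) = Add(3, Mul(-1, Add(Mul(I, Pow(87, Rational(1, 2))), Mul(I, T, Add(-11, T), Add(10, T))))) = Add(3, Add(Mul(-1, I, Pow(87, Rational(1, 2))), Mul(-1, I, T, Add(-11, T), Add(10, T)))) = Add(3, Mul(-1, I, Pow(87, Rational(1, 2))), Mul(-1, I, T, Add(-11, T), Add(10, T))))
Add(Function('Y')(-147, -42), Mul(-1, c)) = Add(Add(3, Mul(-42, Pow(-147, 2)), Mul(-1, I, Pow(87, Rational(1, 2))), Mul(-1, -42, Pow(-147, 3)), Mul(110, -42, -147)), Mul(-1, 44923)) = Add(Add(3, Mul(-42, 21609), Mul(-1, I, Pow(87, Rational(1, 2))), Mul(-1, -42, -3176523), 679140), -44923) = Add(Add(3, -907578, Mul(-1, I, Pow(87, Rational(1, 2))), -133413966, 679140), -44923) = Add(Add(-133642401, Mul(-1, I, Pow(87, Rational(1, 2)))), -44923) = Add(-133687324, Mul(-1, I, Pow(87, Rational(1, 2))))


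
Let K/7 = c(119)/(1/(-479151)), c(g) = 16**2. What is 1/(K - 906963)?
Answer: -1/859545555 ≈ -1.1634e-9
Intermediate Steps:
c(g) = 256
K = -858638592 (K = 7*(256/(1/(-479151))) = 7*(256/(-1/479151)) = 7*(256*(-479151)) = 7*(-122662656) = -858638592)
1/(K - 906963) = 1/(-858638592 - 906963) = 1/(-859545555) = -1/859545555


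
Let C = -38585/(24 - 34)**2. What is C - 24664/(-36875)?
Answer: -56814219/147500 ≈ -385.18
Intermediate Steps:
C = -7717/20 (C = -38585/((-10)**2) = -38585/100 = -38585*1/100 = -7717/20 ≈ -385.85)
C - 24664/(-36875) = -7717/20 - 24664/(-36875) = -7717/20 - 24664*(-1/36875) = -7717/20 + 24664/36875 = -56814219/147500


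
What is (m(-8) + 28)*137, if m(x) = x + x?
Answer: 1644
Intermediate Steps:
m(x) = 2*x
(m(-8) + 28)*137 = (2*(-8) + 28)*137 = (-16 + 28)*137 = 12*137 = 1644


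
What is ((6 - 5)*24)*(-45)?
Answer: -1080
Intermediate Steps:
((6 - 5)*24)*(-45) = (1*24)*(-45) = 24*(-45) = -1080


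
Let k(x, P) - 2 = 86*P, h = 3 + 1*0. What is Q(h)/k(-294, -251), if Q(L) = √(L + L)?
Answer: -√6/21584 ≈ -0.00011349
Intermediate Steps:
h = 3 (h = 3 + 0 = 3)
Q(L) = √2*√L (Q(L) = √(2*L) = √2*√L)
k(x, P) = 2 + 86*P
Q(h)/k(-294, -251) = (√2*√3)/(2 + 86*(-251)) = √6/(2 - 21586) = √6/(-21584) = √6*(-1/21584) = -√6/21584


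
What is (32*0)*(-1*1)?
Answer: 0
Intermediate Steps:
(32*0)*(-1*1) = 0*(-1) = 0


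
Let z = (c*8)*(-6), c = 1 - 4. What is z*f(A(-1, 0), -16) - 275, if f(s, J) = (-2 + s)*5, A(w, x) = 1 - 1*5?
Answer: -4595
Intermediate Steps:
A(w, x) = -4 (A(w, x) = 1 - 5 = -4)
c = -3
z = 144 (z = -3*8*(-6) = -24*(-6) = 144)
f(s, J) = -10 + 5*s
z*f(A(-1, 0), -16) - 275 = 144*(-10 + 5*(-4)) - 275 = 144*(-10 - 20) - 275 = 144*(-30) - 275 = -4320 - 275 = -4595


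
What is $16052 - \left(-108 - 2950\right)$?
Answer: $19110$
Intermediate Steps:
$16052 - \left(-108 - 2950\right) = 16052 - -3058 = 16052 + 3058 = 19110$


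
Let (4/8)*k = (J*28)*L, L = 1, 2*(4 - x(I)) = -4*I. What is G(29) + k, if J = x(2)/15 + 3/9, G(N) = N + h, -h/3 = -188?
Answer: 9623/15 ≈ 641.53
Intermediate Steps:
x(I) = 4 + 2*I (x(I) = 4 - (-2)*I = 4 + 2*I)
h = 564 (h = -3*(-188) = 564)
G(N) = 564 + N (G(N) = N + 564 = 564 + N)
J = 13/15 (J = (4 + 2*2)/15 + 3/9 = (4 + 4)*(1/15) + 3*(⅑) = 8*(1/15) + ⅓ = 8/15 + ⅓ = 13/15 ≈ 0.86667)
k = 728/15 (k = 2*(((13/15)*28)*1) = 2*((364/15)*1) = 2*(364/15) = 728/15 ≈ 48.533)
G(29) + k = (564 + 29) + 728/15 = 593 + 728/15 = 9623/15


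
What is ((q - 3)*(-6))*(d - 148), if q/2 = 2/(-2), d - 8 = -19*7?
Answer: -8190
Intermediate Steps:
d = -125 (d = 8 - 19*7 = 8 - 133 = -125)
q = -2 (q = 2*(2/(-2)) = 2*(2*(-½)) = 2*(-1) = -2)
((q - 3)*(-6))*(d - 148) = ((-2 - 3)*(-6))*(-125 - 148) = -5*(-6)*(-273) = 30*(-273) = -8190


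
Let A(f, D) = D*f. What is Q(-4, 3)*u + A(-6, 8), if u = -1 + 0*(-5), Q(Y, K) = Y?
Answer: -44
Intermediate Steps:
u = -1 (u = -1 + 0 = -1)
Q(-4, 3)*u + A(-6, 8) = -4*(-1) + 8*(-6) = 4 - 48 = -44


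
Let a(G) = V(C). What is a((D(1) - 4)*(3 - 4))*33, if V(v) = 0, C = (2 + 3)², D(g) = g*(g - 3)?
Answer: 0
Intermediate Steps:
D(g) = g*(-3 + g)
C = 25 (C = 5² = 25)
a(G) = 0
a((D(1) - 4)*(3 - 4))*33 = 0*33 = 0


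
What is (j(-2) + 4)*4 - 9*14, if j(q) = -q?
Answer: -102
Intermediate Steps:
(j(-2) + 4)*4 - 9*14 = (-1*(-2) + 4)*4 - 9*14 = (2 + 4)*4 - 126 = 6*4 - 126 = 24 - 126 = -102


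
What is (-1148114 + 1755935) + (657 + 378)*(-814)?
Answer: -234669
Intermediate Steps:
(-1148114 + 1755935) + (657 + 378)*(-814) = 607821 + 1035*(-814) = 607821 - 842490 = -234669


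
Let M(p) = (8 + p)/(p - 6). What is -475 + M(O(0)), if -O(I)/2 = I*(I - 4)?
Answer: -1429/3 ≈ -476.33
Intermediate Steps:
O(I) = -2*I*(-4 + I) (O(I) = -2*I*(I - 4) = -2*I*(-4 + I))
M(p) = (8 + p)/(-6 + p)
-475 + M(O(0)) = -475 + (8 + 2*0*(4 - 1*0))/(-6 + 2*0*(4 - 1*0)) = -475 + (8 + 2*0*(4 + 0))/(-6 + 2*0*(4 + 0)) = -475 + (8 + 2*0*4)/(-6 + 2*0*4) = -475 + (8 + 0)/(-6 + 0) = -475 + 8/(-6) = -475 - ⅙*8 = -475 - 4/3 = -1429/3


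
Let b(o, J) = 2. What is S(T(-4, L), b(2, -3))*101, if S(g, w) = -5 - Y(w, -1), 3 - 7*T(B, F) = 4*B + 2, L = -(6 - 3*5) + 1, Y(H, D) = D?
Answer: -404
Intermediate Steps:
L = 10 (L = -(6 - 15) + 1 = -1*(-9) + 1 = 9 + 1 = 10)
T(B, F) = 1/7 - 4*B/7 (T(B, F) = 3/7 - (4*B + 2)/7 = 3/7 - (2 + 4*B)/7 = 3/7 + (-2/7 - 4*B/7) = 1/7 - 4*B/7)
S(g, w) = -4 (S(g, w) = -5 - 1*(-1) = -5 + 1 = -4)
S(T(-4, L), b(2, -3))*101 = -4*101 = -404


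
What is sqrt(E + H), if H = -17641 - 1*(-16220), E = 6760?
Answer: sqrt(5339) ≈ 73.068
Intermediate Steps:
H = -1421 (H = -17641 + 16220 = -1421)
sqrt(E + H) = sqrt(6760 - 1421) = sqrt(5339)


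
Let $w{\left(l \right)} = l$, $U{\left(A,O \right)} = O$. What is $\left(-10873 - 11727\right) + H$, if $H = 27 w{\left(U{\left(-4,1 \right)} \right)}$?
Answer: $-22573$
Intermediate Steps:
$H = 27$ ($H = 27 \cdot 1 = 27$)
$\left(-10873 - 11727\right) + H = \left(-10873 - 11727\right) + 27 = -22600 + 27 = -22573$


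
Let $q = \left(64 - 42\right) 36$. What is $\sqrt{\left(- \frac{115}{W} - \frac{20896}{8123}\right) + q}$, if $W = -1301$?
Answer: $\frac{3 \sqrt{9797288469671255}}{10568023} \approx 28.098$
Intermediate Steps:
$q = 792$ ($q = 22 \cdot 36 = 792$)
$\sqrt{\left(- \frac{115}{W} - \frac{20896}{8123}\right) + q} = \sqrt{\left(- \frac{115}{-1301} - \frac{20896}{8123}\right) + 792} = \sqrt{\left(\left(-115\right) \left(- \frac{1}{1301}\right) - \frac{20896}{8123}\right) + 792} = \sqrt{\left(\frac{115}{1301} - \frac{20896}{8123}\right) + 792} = \sqrt{- \frac{26251551}{10568023} + 792} = \sqrt{\frac{8343622665}{10568023}} = \frac{3 \sqrt{9797288469671255}}{10568023}$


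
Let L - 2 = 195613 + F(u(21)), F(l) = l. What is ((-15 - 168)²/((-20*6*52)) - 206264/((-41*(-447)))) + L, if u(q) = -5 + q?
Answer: 7456851407539/38120160 ≈ 1.9561e+5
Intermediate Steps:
L = 195631 (L = 2 + (195613 + (-5 + 21)) = 2 + (195613 + 16) = 2 + 195629 = 195631)
((-15 - 168)²/((-20*6*52)) - 206264/((-41*(-447)))) + L = ((-15 - 168)²/((-20*6*52)) - 206264/((-41*(-447)))) + 195631 = ((-183)²/((-120*52)) - 206264/18327) + 195631 = (33489/(-6240) - 206264*1/18327) + 195631 = (33489*(-1/6240) - 206264/18327) + 195631 = (-11163/2080 - 206264/18327) + 195631 = -633613421/38120160 + 195631 = 7456851407539/38120160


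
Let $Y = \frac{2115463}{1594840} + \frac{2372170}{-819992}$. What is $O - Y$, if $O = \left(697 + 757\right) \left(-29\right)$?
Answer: $- \frac{6892599083468247}{163469505160} \approx -42164.0$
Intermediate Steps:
$Y = - \frac{256071108313}{163469505160}$ ($Y = 2115463 \cdot \frac{1}{1594840} + 2372170 \left(- \frac{1}{819992}\right) = \frac{2115463}{1594840} - \frac{1186085}{409996} = - \frac{256071108313}{163469505160} \approx -1.5665$)
$O = -42166$ ($O = 1454 \left(-29\right) = -42166$)
$O - Y = -42166 - - \frac{256071108313}{163469505160} = -42166 + \frac{256071108313}{163469505160} = - \frac{6892599083468247}{163469505160}$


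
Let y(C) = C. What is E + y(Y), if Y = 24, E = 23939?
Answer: 23963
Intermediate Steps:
E + y(Y) = 23939 + 24 = 23963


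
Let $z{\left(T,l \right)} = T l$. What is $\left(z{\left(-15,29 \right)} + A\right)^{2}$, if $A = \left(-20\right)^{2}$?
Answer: $1225$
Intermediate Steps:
$A = 400$
$\left(z{\left(-15,29 \right)} + A\right)^{2} = \left(\left(-15\right) 29 + 400\right)^{2} = \left(-435 + 400\right)^{2} = \left(-35\right)^{2} = 1225$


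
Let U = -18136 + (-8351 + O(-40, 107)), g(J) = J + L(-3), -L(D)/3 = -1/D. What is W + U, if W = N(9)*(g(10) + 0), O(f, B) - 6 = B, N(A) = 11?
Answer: -26275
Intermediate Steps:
L(D) = 3/D (L(D) = -(-3)/D = 3/D)
g(J) = -1 + J (g(J) = J + 3/(-3) = J + 3*(-1/3) = J - 1 = -1 + J)
O(f, B) = 6 + B
U = -26374 (U = -18136 + (-8351 + (6 + 107)) = -18136 + (-8351 + 113) = -18136 - 8238 = -26374)
W = 99 (W = 11*((-1 + 10) + 0) = 11*(9 + 0) = 11*9 = 99)
W + U = 99 - 26374 = -26275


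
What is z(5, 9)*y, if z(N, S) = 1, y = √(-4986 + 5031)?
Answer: 3*√5 ≈ 6.7082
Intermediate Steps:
y = 3*√5 (y = √45 = 3*√5 ≈ 6.7082)
z(5, 9)*y = 1*(3*√5) = 3*√5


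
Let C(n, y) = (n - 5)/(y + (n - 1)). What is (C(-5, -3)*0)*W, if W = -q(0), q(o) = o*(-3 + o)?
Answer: 0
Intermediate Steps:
C(n, y) = (-5 + n)/(-1 + n + y) (C(n, y) = (-5 + n)/(y + (-1 + n)) = (-5 + n)/(-1 + n + y))
W = 0 (W = -0*(-3 + 0) = -0*(-3) = -1*0 = 0)
(C(-5, -3)*0)*W = (((-5 - 5)/(-1 - 5 - 3))*0)*0 = ((-10/(-9))*0)*0 = (-⅑*(-10)*0)*0 = ((10/9)*0)*0 = 0*0 = 0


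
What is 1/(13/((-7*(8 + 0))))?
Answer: -56/13 ≈ -4.3077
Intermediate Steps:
1/(13/((-7*(8 + 0)))) = 1/(13/((-7*8))) = 1/(13/(-56)) = 1/(13*(-1/56)) = 1/(-13/56) = -56/13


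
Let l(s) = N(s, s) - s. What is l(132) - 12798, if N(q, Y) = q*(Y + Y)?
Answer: 21918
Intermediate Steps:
N(q, Y) = 2*Y*q (N(q, Y) = q*(2*Y) = 2*Y*q)
l(s) = -s + 2*s² (l(s) = 2*s*s - s = 2*s² - s = -s + 2*s²)
l(132) - 12798 = 132*(-1 + 2*132) - 12798 = 132*(-1 + 264) - 12798 = 132*263 - 12798 = 34716 - 12798 = 21918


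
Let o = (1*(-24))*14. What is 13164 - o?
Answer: 13500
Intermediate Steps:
o = -336 (o = -24*14 = -336)
13164 - o = 13164 - 1*(-336) = 13164 + 336 = 13500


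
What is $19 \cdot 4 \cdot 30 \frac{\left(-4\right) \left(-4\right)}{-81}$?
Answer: $- \frac{12160}{27} \approx -450.37$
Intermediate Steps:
$19 \cdot 4 \cdot 30 \frac{\left(-4\right) \left(-4\right)}{-81} = 76 \cdot 30 \cdot 16 \left(- \frac{1}{81}\right) = 2280 \left(- \frac{16}{81}\right) = - \frac{12160}{27}$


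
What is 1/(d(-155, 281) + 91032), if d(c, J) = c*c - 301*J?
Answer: 1/30476 ≈ 3.2813e-5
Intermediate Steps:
d(c, J) = c² - 301*J
1/(d(-155, 281) + 91032) = 1/(((-155)² - 301*281) + 91032) = 1/((24025 - 84581) + 91032) = 1/(-60556 + 91032) = 1/30476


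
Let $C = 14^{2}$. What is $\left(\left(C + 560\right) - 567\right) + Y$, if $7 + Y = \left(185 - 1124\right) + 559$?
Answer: $-198$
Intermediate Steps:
$C = 196$
$Y = -387$ ($Y = -7 + \left(\left(185 - 1124\right) + 559\right) = -7 + \left(-939 + 559\right) = -7 - 380 = -387$)
$\left(\left(C + 560\right) - 567\right) + Y = \left(\left(196 + 560\right) - 567\right) - 387 = \left(756 - 567\right) - 387 = 189 - 387 = -198$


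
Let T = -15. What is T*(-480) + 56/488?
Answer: 439207/61 ≈ 7200.1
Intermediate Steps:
T*(-480) + 56/488 = -15*(-480) + 56/488 = 7200 + 56*(1/488) = 7200 + 7/61 = 439207/61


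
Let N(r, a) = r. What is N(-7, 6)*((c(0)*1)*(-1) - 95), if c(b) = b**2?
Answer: 665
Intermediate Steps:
N(-7, 6)*((c(0)*1)*(-1) - 95) = -7*((0**2*1)*(-1) - 95) = -7*((0*1)*(-1) - 95) = -7*(0*(-1) - 95) = -7*(0 - 95) = -7*(-95) = 665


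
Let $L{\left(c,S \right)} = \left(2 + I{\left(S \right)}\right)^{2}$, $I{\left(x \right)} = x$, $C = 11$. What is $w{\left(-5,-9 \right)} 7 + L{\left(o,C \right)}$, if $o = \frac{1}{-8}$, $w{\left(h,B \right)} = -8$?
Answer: $113$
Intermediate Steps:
$o = - \frac{1}{8} \approx -0.125$
$L{\left(c,S \right)} = \left(2 + S\right)^{2}$
$w{\left(-5,-9 \right)} 7 + L{\left(o,C \right)} = \left(-8\right) 7 + \left(2 + 11\right)^{2} = -56 + 13^{2} = -56 + 169 = 113$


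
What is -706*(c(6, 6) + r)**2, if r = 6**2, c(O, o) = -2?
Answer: -816136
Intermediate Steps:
r = 36
-706*(c(6, 6) + r)**2 = -706*(-2 + 36)**2 = -706*34**2 = -706*1156 = -816136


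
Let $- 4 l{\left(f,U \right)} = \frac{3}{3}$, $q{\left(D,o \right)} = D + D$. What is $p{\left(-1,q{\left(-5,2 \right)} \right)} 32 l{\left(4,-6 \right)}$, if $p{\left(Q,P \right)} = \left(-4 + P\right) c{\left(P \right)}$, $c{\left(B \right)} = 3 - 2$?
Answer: $112$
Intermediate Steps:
$q{\left(D,o \right)} = 2 D$
$l{\left(f,U \right)} = - \frac{1}{4}$ ($l{\left(f,U \right)} = - \frac{3 \cdot \frac{1}{3}}{4} = \left(- \frac{1}{4}\right) 1 = - \frac{1}{4}$)
$c{\left(B \right)} = 1$ ($c{\left(B \right)} = 3 - 2 = 1$)
$p{\left(Q,P \right)} = -4 + P$ ($p{\left(Q,P \right)} = \left(-4 + P\right) 1 = -4 + P$)
$p{\left(-1,q{\left(-5,2 \right)} \right)} 32 l{\left(4,-6 \right)} = \left(-4 + 2 \left(-5\right)\right) 32 \left(- \frac{1}{4}\right) = \left(-4 - 10\right) 32 \left(- \frac{1}{4}\right) = \left(-14\right) 32 \left(- \frac{1}{4}\right) = \left(-448\right) \left(- \frac{1}{4}\right) = 112$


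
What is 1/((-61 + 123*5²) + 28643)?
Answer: 1/31657 ≈ 3.1589e-5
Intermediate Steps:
1/((-61 + 123*5²) + 28643) = 1/((-61 + 123*25) + 28643) = 1/((-61 + 3075) + 28643) = 1/(3014 + 28643) = 1/31657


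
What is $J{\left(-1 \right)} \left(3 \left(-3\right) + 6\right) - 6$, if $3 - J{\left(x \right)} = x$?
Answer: $-18$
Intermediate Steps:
$J{\left(x \right)} = 3 - x$
$J{\left(-1 \right)} \left(3 \left(-3\right) + 6\right) - 6 = \left(3 - -1\right) \left(3 \left(-3\right) + 6\right) - 6 = \left(3 + 1\right) \left(-9 + 6\right) - 6 = 4 \left(-3\right) - 6 = -12 - 6 = -18$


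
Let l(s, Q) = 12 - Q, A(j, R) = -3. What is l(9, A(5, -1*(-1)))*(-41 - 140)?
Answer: -2715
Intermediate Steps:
l(9, A(5, -1*(-1)))*(-41 - 140) = (12 - 1*(-3))*(-41 - 140) = (12 + 3)*(-181) = 15*(-181) = -2715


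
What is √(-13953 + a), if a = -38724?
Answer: 3*I*√5853 ≈ 229.51*I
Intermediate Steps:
√(-13953 + a) = √(-13953 - 38724) = √(-52677) = 3*I*√5853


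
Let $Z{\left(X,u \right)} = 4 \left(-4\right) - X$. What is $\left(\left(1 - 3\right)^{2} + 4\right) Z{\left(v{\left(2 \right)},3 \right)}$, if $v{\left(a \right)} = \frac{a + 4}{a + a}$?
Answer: $-140$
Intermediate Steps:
$v{\left(a \right)} = \frac{4 + a}{2 a}$
$Z{\left(X,u \right)} = -16 - X$
$\left(\left(1 - 3\right)^{2} + 4\right) Z{\left(v{\left(2 \right)},3 \right)} = \left(\left(1 - 3\right)^{2} + 4\right) \left(-16 - \frac{4 + 2}{2 \cdot 2}\right) = \left(\left(-2\right)^{2} + 4\right) \left(-16 - \frac{1}{2} \cdot \frac{1}{2} \cdot 6\right) = \left(4 + 4\right) \left(-16 - \frac{3}{2}\right) = 8 \left(-16 - \frac{3}{2}\right) = 8 \left(- \frac{35}{2}\right) = -140$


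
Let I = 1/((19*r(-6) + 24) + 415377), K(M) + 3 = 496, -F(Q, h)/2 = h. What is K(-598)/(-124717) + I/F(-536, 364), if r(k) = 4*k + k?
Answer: -148884629941/37664155858056 ≈ -0.0039530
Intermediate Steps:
F(Q, h) = -2*h
r(k) = 5*k
K(M) = 493 (K(M) = -3 + 496 = 493)
I = 1/414831 (I = 1/((19*(5*(-6)) + 24) + 415377) = 1/((19*(-30) + 24) + 415377) = 1/((-570 + 24) + 415377) = 1/(-546 + 415377) = 1/414831 ≈ 2.4106e-6)
K(-598)/(-124717) + I/F(-536, 364) = 493/(-124717) + 1/(414831*((-2*364))) = 493*(-1/124717) + (1/414831)/(-728) = -493/124717 + (1/414831)*(-1/728) = -493/124717 - 1/301996968 = -148884629941/37664155858056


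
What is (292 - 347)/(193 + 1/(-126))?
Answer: -6930/24317 ≈ -0.28499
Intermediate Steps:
(292 - 347)/(193 + 1/(-126)) = -55/(193 - 1/126) = -55/24317/126 = -55*126/24317 = -6930/24317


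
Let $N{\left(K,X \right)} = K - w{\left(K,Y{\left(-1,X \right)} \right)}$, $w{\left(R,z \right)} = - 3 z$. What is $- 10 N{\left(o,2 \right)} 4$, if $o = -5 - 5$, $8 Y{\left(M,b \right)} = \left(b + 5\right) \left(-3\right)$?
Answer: $715$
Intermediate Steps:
$Y{\left(M,b \right)} = - \frac{15}{8} - \frac{3 b}{8}$ ($Y{\left(M,b \right)} = \frac{\left(b + 5\right) \left(-3\right)}{8} = \frac{\left(5 + b\right) \left(-3\right)}{8} = \frac{-15 - 3 b}{8} = - \frac{15}{8} - \frac{3 b}{8}$)
$o = -10$ ($o = -5 - 5 = -10$)
$N{\left(K,X \right)} = - \frac{45}{8} + K - \frac{9 X}{8}$ ($N{\left(K,X \right)} = K - - 3 \left(- \frac{15}{8} - \frac{3 X}{8}\right) = K - \left(\frac{45}{8} + \frac{9 X}{8}\right) = - \frac{45}{8} + K - \frac{9 X}{8}$)
$- 10 N{\left(o,2 \right)} 4 = - 10 \left(- \frac{45}{8} - 10 - \frac{9}{4}\right) 4 = \left(-10\right) \left(- \frac{143}{8}\right) 4 = \frac{715}{4} \cdot 4 = 715$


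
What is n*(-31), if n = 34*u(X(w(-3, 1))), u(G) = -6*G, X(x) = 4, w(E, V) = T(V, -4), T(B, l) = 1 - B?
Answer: 25296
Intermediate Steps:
w(E, V) = 1 - V
n = -816 (n = 34*(-6*4) = 34*(-24) = -816)
n*(-31) = -816*(-31) = 25296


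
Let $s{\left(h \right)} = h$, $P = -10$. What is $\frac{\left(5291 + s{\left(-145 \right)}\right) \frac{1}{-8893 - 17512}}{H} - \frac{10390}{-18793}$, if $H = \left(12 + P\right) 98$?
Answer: $\frac{26837744711}{48630458170} \approx 0.55187$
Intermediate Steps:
$H = 196$ ($H = \left(12 - 10\right) 98 = 2 \cdot 98 = 196$)
$\frac{\left(5291 + s{\left(-145 \right)}\right) \frac{1}{-8893 - 17512}}{H} - \frac{10390}{-18793} = \frac{\left(5291 - 145\right) \frac{1}{-8893 - 17512}}{196} - \frac{10390}{-18793} = \frac{5146}{-26405} \cdot \frac{1}{196} - - \frac{10390}{18793} = 5146 \left(- \frac{1}{26405}\right) \frac{1}{196} + \frac{10390}{18793} = \left(- \frac{5146}{26405}\right) \frac{1}{196} + \frac{10390}{18793} = - \frac{2573}{2587690} + \frac{10390}{18793} = \frac{26837744711}{48630458170}$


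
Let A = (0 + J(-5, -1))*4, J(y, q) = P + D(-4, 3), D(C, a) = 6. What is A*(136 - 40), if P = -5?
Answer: 384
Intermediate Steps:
J(y, q) = 1 (J(y, q) = -5 + 6 = 1)
A = 4 (A = (0 + 1)*4 = 1*4 = 4)
A*(136 - 40) = 4*(136 - 40) = 4*96 = 384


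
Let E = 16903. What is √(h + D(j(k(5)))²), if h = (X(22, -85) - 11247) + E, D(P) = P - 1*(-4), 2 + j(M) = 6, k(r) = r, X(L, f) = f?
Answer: 7*√115 ≈ 75.067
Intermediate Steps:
j(M) = 4 (j(M) = -2 + 6 = 4)
D(P) = 4 + P (D(P) = P + 4 = 4 + P)
h = 5571 (h = (-85 - 11247) + 16903 = -11332 + 16903 = 5571)
√(h + D(j(k(5)))²) = √(5571 + (4 + 4)²) = √(5571 + 8²) = √(5571 + 64) = √5635 = 7*√115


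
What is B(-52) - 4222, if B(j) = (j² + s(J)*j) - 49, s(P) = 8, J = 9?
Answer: -1983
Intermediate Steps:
B(j) = -49 + j² + 8*j (B(j) = (j² + 8*j) - 49 = -49 + j² + 8*j)
B(-52) - 4222 = (-49 + (-52)² + 8*(-52)) - 4222 = (-49 + 2704 - 416) - 4222 = 2239 - 4222 = -1983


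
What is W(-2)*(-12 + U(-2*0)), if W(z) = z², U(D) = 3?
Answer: -36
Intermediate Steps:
W(-2)*(-12 + U(-2*0)) = (-2)²*(-12 + 3) = 4*(-9) = -36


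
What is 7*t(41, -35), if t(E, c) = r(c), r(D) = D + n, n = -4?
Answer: -273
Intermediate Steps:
r(D) = -4 + D (r(D) = D - 4 = -4 + D)
t(E, c) = -4 + c
7*t(41, -35) = 7*(-4 - 35) = 7*(-39) = -273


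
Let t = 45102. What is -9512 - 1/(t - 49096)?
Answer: -37990927/3994 ≈ -9512.0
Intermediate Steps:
-9512 - 1/(t - 49096) = -9512 - 1/(45102 - 49096) = -9512 - 1/(-3994) = -9512 - 1*(-1/3994) = -9512 + 1/3994 = -37990927/3994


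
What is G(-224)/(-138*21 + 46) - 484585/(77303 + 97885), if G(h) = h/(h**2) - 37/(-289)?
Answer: -22367227753483/8086111872384 ≈ -2.7661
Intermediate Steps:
G(h) = 37/289 + 1/h (G(h) = h/h**2 - 37*(-1/289) = 1/h + 37/289 = 37/289 + 1/h)
G(-224)/(-138*21 + 46) - 484585/(77303 + 97885) = (37/289 + 1/(-224))/(-138*21 + 46) - 484585/(77303 + 97885) = (37/289 - 1/224)/(-2898 + 46) - 484585/175188 = (7999/64736)/(-2852) - 484585*1/175188 = (7999/64736)*(-1/2852) - 484585/175188 = -7999/184627072 - 484585/175188 = -22367227753483/8086111872384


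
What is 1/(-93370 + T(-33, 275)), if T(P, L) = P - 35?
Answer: -1/93438 ≈ -1.0702e-5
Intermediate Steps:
T(P, L) = -35 + P
1/(-93370 + T(-33, 275)) = 1/(-93370 + (-35 - 33)) = 1/(-93370 - 68) = 1/(-93438) = -1/93438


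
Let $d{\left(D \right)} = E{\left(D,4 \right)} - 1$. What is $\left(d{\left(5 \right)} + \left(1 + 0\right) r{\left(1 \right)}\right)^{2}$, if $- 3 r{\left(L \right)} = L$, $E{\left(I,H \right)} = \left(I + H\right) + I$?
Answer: $\frac{1444}{9} \approx 160.44$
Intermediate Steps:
$E{\left(I,H \right)} = H + 2 I$ ($E{\left(I,H \right)} = \left(H + I\right) + I = H + 2 I$)
$r{\left(L \right)} = - \frac{L}{3}$
$d{\left(D \right)} = 3 + 2 D$ ($d{\left(D \right)} = \left(4 + 2 D\right) - 1 = 3 + 2 D$)
$\left(d{\left(5 \right)} + \left(1 + 0\right) r{\left(1 \right)}\right)^{2} = \left(\left(3 + 2 \cdot 5\right) + \left(1 + 0\right) \left(\left(- \frac{1}{3}\right) 1\right)\right)^{2} = \left(\left(3 + 10\right) + 1 \left(- \frac{1}{3}\right)\right)^{2} = \left(13 - \frac{1}{3}\right)^{2} = \left(\frac{38}{3}\right)^{2} = \frac{1444}{9}$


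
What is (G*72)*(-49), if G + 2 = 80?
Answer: -275184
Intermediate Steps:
G = 78 (G = -2 + 80 = 78)
(G*72)*(-49) = (78*72)*(-49) = 5616*(-49) = -275184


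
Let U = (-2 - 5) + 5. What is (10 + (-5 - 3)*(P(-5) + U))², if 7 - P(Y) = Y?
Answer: 4900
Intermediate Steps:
P(Y) = 7 - Y
U = -2 (U = -7 + 5 = -2)
(10 + (-5 - 3)*(P(-5) + U))² = (10 + (-5 - 3)*((7 - 1*(-5)) - 2))² = (10 - 8*((7 + 5) - 2))² = (10 - 8*(12 - 2))² = (10 - 8*10)² = (10 - 80)² = (-70)² = 4900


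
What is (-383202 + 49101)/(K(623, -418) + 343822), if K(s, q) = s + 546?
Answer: -111367/114997 ≈ -0.96843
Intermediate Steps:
K(s, q) = 546 + s
(-383202 + 49101)/(K(623, -418) + 343822) = (-383202 + 49101)/((546 + 623) + 343822) = -334101/(1169 + 343822) = -334101/344991 = -334101*1/344991 = -111367/114997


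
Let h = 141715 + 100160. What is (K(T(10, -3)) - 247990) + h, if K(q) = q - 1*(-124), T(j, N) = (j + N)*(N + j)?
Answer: -5942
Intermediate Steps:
T(j, N) = (N + j)² (T(j, N) = (N + j)*(N + j) = (N + j)²)
K(q) = 124 + q (K(q) = q + 124 = 124 + q)
h = 241875
(K(T(10, -3)) - 247990) + h = ((124 + (-3 + 10)²) - 247990) + 241875 = ((124 + 7²) - 247990) + 241875 = ((124 + 49) - 247990) + 241875 = (173 - 247990) + 241875 = -247817 + 241875 = -5942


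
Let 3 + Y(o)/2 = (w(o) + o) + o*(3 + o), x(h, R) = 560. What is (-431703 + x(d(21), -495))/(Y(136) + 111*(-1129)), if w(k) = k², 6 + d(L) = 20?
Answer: 431143/50253 ≈ 8.5795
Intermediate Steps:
d(L) = 14 (d(L) = -6 + 20 = 14)
Y(o) = -6 + 2*o + 2*o² + 2*o*(3 + o) (Y(o) = -6 + 2*((o² + o) + o*(3 + o)) = -6 + 2*((o + o²) + o*(3 + o)) = -6 + 2*(o + o² + o*(3 + o)) = -6 + (2*o + 2*o² + 2*o*(3 + o)) = -6 + 2*o + 2*o² + 2*o*(3 + o))
(-431703 + x(d(21), -495))/(Y(136) + 111*(-1129)) = (-431703 + 560)/((-6 + 4*136² + 8*136) + 111*(-1129)) = -431143/((-6 + 4*18496 + 1088) - 125319) = -431143/((-6 + 73984 + 1088) - 125319) = -431143/(75066 - 125319) = -431143/(-50253) = -431143*(-1/50253) = 431143/50253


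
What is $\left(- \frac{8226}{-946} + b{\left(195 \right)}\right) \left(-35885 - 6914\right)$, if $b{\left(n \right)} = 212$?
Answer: $- \frac{4467744811}{473} \approx -9.4456 \cdot 10^{6}$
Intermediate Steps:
$\left(- \frac{8226}{-946} + b{\left(195 \right)}\right) \left(-35885 - 6914\right) = \left(- \frac{8226}{-946} + 212\right) \left(-35885 - 6914\right) = \left(\left(-8226\right) \left(- \frac{1}{946}\right) + 212\right) \left(-42799\right) = \left(\frac{4113}{473} + 212\right) \left(-42799\right) = \frac{104389}{473} \left(-42799\right) = - \frac{4467744811}{473}$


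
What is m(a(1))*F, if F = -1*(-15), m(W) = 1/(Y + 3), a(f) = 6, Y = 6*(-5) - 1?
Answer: -15/28 ≈ -0.53571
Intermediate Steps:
Y = -31 (Y = -30 - 1 = -31)
m(W) = -1/28 (m(W) = 1/(-31 + 3) = 1/(-28) = -1/28)
F = 15
m(a(1))*F = -1/28*15 = -15/28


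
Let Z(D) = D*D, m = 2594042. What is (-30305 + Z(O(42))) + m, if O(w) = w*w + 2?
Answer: 5682493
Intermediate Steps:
O(w) = 2 + w² (O(w) = w² + 2 = 2 + w²)
Z(D) = D²
(-30305 + Z(O(42))) + m = (-30305 + (2 + 42²)²) + 2594042 = (-30305 + (2 + 1764)²) + 2594042 = (-30305 + 1766²) + 2594042 = (-30305 + 3118756) + 2594042 = 3088451 + 2594042 = 5682493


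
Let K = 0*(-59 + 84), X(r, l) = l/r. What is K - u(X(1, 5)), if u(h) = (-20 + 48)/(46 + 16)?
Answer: -14/31 ≈ -0.45161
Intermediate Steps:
u(h) = 14/31 (u(h) = 28/62 = 28*(1/62) = 14/31)
K = 0 (K = 0*25 = 0)
K - u(X(1, 5)) = 0 - 1*14/31 = 0 - 14/31 = -14/31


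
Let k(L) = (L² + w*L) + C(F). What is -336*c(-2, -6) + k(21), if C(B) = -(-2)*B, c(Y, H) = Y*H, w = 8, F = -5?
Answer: -3433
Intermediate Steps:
c(Y, H) = H*Y
C(B) = 2*B
k(L) = -10 + L² + 8*L (k(L) = (L² + 8*L) + 2*(-5) = (L² + 8*L) - 10 = -10 + L² + 8*L)
-336*c(-2, -6) + k(21) = -(-2016)*(-2) + (-10 + 21² + 8*21) = -336*12 + (-10 + 441 + 168) = -4032 + 599 = -3433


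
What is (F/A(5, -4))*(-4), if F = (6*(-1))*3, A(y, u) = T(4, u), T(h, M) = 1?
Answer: 72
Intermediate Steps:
A(y, u) = 1
F = -18 (F = -6*3 = -18)
(F/A(5, -4))*(-4) = -18/1*(-4) = -18*1*(-4) = -18*(-4) = 72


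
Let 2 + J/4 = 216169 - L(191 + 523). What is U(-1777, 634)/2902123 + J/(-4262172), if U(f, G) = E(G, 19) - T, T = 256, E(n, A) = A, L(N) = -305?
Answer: -628480903747/3092336847789 ≈ -0.20324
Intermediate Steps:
U(f, G) = -237 (U(f, G) = 19 - 1*256 = 19 - 256 = -237)
J = 865888 (J = -8 + 4*(216169 - 1*(-305)) = -8 + 4*(216169 + 305) = -8 + 4*216474 = -8 + 865896 = 865888)
U(-1777, 634)/2902123 + J/(-4262172) = -237/2902123 + 865888/(-4262172) = -237*1/2902123 + 865888*(-1/4262172) = -237/2902123 - 216472/1065543 = -628480903747/3092336847789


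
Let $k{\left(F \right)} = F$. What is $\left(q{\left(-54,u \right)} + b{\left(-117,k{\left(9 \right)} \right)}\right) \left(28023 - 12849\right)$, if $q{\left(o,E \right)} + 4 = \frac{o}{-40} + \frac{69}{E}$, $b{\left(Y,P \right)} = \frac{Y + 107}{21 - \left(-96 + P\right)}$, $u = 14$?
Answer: $\frac{2321903}{70} \approx 33170.0$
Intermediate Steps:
$b{\left(Y,P \right)} = \frac{107 + Y}{117 - P}$
$q{\left(o,E \right)} = -4 + \frac{69}{E} - \frac{o}{40}$ ($q{\left(o,E \right)} = -4 + \left(\frac{o}{-40} + \frac{69}{E}\right) = -4 + \left(o \left(- \frac{1}{40}\right) + \frac{69}{E}\right) = -4 - \left(- \frac{69}{E} + \frac{o}{40}\right) = -4 + \frac{69}{E} - \frac{o}{40}$)
$\left(q{\left(-54,u \right)} + b{\left(-117,k{\left(9 \right)} \right)}\right) \left(28023 - 12849\right) = \left(\left(-4 + \frac{69}{14} - - \frac{27}{20}\right) + \frac{-107 - -117}{-117 + 9}\right) \left(28023 - 12849\right) = \left(\left(-4 + 69 \cdot \frac{1}{14} + \frac{27}{20}\right) + \frac{-107 + 117}{-108}\right) 15174 = \left(\left(-4 + \frac{69}{14} + \frac{27}{20}\right) - \frac{5}{54}\right) 15174 = \left(\frac{319}{140} - \frac{5}{54}\right) 15174 = \frac{8263}{3780} \cdot 15174 = \frac{2321903}{70}$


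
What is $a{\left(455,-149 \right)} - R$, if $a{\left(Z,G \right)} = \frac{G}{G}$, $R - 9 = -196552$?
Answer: $196544$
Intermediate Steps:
$R = -196543$ ($R = 9 - 196552 = -196543$)
$a{\left(Z,G \right)} = 1$
$a{\left(455,-149 \right)} - R = 1 - -196543 = 1 + 196543 = 196544$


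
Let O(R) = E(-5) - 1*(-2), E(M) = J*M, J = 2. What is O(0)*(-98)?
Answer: 784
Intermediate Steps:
E(M) = 2*M
O(R) = -8 (O(R) = 2*(-5) - 1*(-2) = -10 + 2 = -8)
O(0)*(-98) = -8*(-98) = 784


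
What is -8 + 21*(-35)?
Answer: -743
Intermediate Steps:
-8 + 21*(-35) = -8 - 735 = -743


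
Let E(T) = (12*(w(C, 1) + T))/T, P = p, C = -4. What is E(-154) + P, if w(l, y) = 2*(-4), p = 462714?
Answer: 35629950/77 ≈ 4.6273e+5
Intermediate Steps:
w(l, y) = -8
P = 462714
E(T) = (-96 + 12*T)/T (E(T) = (12*(-8 + T))/T = (-96 + 12*T)/T)
E(-154) + P = (12 - 96/(-154)) + 462714 = (12 - 96*(-1/154)) + 462714 = (12 + 48/77) + 462714 = 972/77 + 462714 = 35629950/77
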